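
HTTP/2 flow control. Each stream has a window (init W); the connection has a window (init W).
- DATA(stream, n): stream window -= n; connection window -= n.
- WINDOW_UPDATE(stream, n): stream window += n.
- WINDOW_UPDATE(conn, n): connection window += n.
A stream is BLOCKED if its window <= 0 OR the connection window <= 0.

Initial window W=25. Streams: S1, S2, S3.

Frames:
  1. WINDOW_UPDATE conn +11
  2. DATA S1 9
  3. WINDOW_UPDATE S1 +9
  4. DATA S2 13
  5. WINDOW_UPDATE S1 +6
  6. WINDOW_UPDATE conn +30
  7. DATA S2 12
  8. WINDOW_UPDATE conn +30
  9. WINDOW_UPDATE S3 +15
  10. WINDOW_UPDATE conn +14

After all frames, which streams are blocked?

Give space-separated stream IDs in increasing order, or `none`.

Op 1: conn=36 S1=25 S2=25 S3=25 blocked=[]
Op 2: conn=27 S1=16 S2=25 S3=25 blocked=[]
Op 3: conn=27 S1=25 S2=25 S3=25 blocked=[]
Op 4: conn=14 S1=25 S2=12 S3=25 blocked=[]
Op 5: conn=14 S1=31 S2=12 S3=25 blocked=[]
Op 6: conn=44 S1=31 S2=12 S3=25 blocked=[]
Op 7: conn=32 S1=31 S2=0 S3=25 blocked=[2]
Op 8: conn=62 S1=31 S2=0 S3=25 blocked=[2]
Op 9: conn=62 S1=31 S2=0 S3=40 blocked=[2]
Op 10: conn=76 S1=31 S2=0 S3=40 blocked=[2]

Answer: S2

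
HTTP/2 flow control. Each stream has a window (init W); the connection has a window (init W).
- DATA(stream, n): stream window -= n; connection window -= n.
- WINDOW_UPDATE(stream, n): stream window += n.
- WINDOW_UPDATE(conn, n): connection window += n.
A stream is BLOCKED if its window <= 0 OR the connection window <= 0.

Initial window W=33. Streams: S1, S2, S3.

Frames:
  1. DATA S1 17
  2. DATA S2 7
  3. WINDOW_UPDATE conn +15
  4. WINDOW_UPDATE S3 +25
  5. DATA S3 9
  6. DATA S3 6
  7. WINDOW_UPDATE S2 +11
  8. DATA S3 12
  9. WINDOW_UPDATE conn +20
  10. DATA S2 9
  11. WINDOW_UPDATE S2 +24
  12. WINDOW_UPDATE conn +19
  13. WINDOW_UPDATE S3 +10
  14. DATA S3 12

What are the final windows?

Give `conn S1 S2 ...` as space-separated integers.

Answer: 15 16 52 29

Derivation:
Op 1: conn=16 S1=16 S2=33 S3=33 blocked=[]
Op 2: conn=9 S1=16 S2=26 S3=33 blocked=[]
Op 3: conn=24 S1=16 S2=26 S3=33 blocked=[]
Op 4: conn=24 S1=16 S2=26 S3=58 blocked=[]
Op 5: conn=15 S1=16 S2=26 S3=49 blocked=[]
Op 6: conn=9 S1=16 S2=26 S3=43 blocked=[]
Op 7: conn=9 S1=16 S2=37 S3=43 blocked=[]
Op 8: conn=-3 S1=16 S2=37 S3=31 blocked=[1, 2, 3]
Op 9: conn=17 S1=16 S2=37 S3=31 blocked=[]
Op 10: conn=8 S1=16 S2=28 S3=31 blocked=[]
Op 11: conn=8 S1=16 S2=52 S3=31 blocked=[]
Op 12: conn=27 S1=16 S2=52 S3=31 blocked=[]
Op 13: conn=27 S1=16 S2=52 S3=41 blocked=[]
Op 14: conn=15 S1=16 S2=52 S3=29 blocked=[]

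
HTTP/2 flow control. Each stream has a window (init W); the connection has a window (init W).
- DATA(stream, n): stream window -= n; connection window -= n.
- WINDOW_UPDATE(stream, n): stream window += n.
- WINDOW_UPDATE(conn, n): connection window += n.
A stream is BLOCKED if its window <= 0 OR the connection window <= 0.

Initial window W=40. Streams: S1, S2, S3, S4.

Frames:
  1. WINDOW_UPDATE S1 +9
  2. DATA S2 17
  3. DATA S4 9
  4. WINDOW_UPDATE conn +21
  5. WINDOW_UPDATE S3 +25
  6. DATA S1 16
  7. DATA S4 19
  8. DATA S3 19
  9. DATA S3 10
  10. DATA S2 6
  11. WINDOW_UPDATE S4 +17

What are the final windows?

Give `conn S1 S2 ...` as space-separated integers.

Op 1: conn=40 S1=49 S2=40 S3=40 S4=40 blocked=[]
Op 2: conn=23 S1=49 S2=23 S3=40 S4=40 blocked=[]
Op 3: conn=14 S1=49 S2=23 S3=40 S4=31 blocked=[]
Op 4: conn=35 S1=49 S2=23 S3=40 S4=31 blocked=[]
Op 5: conn=35 S1=49 S2=23 S3=65 S4=31 blocked=[]
Op 6: conn=19 S1=33 S2=23 S3=65 S4=31 blocked=[]
Op 7: conn=0 S1=33 S2=23 S3=65 S4=12 blocked=[1, 2, 3, 4]
Op 8: conn=-19 S1=33 S2=23 S3=46 S4=12 blocked=[1, 2, 3, 4]
Op 9: conn=-29 S1=33 S2=23 S3=36 S4=12 blocked=[1, 2, 3, 4]
Op 10: conn=-35 S1=33 S2=17 S3=36 S4=12 blocked=[1, 2, 3, 4]
Op 11: conn=-35 S1=33 S2=17 S3=36 S4=29 blocked=[1, 2, 3, 4]

Answer: -35 33 17 36 29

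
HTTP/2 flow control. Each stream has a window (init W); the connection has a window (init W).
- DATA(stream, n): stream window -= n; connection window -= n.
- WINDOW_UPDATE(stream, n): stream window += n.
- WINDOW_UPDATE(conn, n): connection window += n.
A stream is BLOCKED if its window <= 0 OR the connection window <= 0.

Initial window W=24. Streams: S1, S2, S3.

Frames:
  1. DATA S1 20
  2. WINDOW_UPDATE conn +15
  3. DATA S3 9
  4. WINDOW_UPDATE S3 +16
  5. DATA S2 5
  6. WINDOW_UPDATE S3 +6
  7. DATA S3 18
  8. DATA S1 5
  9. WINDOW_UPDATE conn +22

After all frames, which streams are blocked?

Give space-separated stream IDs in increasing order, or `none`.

Answer: S1

Derivation:
Op 1: conn=4 S1=4 S2=24 S3=24 blocked=[]
Op 2: conn=19 S1=4 S2=24 S3=24 blocked=[]
Op 3: conn=10 S1=4 S2=24 S3=15 blocked=[]
Op 4: conn=10 S1=4 S2=24 S3=31 blocked=[]
Op 5: conn=5 S1=4 S2=19 S3=31 blocked=[]
Op 6: conn=5 S1=4 S2=19 S3=37 blocked=[]
Op 7: conn=-13 S1=4 S2=19 S3=19 blocked=[1, 2, 3]
Op 8: conn=-18 S1=-1 S2=19 S3=19 blocked=[1, 2, 3]
Op 9: conn=4 S1=-1 S2=19 S3=19 blocked=[1]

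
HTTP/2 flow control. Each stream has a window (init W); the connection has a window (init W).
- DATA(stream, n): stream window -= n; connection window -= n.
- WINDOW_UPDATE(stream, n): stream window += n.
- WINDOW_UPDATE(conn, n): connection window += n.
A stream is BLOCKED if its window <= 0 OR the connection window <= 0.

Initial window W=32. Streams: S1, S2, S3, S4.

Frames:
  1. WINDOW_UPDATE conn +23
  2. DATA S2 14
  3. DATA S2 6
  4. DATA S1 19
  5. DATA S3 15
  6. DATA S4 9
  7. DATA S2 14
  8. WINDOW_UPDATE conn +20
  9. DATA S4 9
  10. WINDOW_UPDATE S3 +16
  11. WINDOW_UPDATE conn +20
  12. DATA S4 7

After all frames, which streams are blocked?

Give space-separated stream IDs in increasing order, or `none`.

Op 1: conn=55 S1=32 S2=32 S3=32 S4=32 blocked=[]
Op 2: conn=41 S1=32 S2=18 S3=32 S4=32 blocked=[]
Op 3: conn=35 S1=32 S2=12 S3=32 S4=32 blocked=[]
Op 4: conn=16 S1=13 S2=12 S3=32 S4=32 blocked=[]
Op 5: conn=1 S1=13 S2=12 S3=17 S4=32 blocked=[]
Op 6: conn=-8 S1=13 S2=12 S3=17 S4=23 blocked=[1, 2, 3, 4]
Op 7: conn=-22 S1=13 S2=-2 S3=17 S4=23 blocked=[1, 2, 3, 4]
Op 8: conn=-2 S1=13 S2=-2 S3=17 S4=23 blocked=[1, 2, 3, 4]
Op 9: conn=-11 S1=13 S2=-2 S3=17 S4=14 blocked=[1, 2, 3, 4]
Op 10: conn=-11 S1=13 S2=-2 S3=33 S4=14 blocked=[1, 2, 3, 4]
Op 11: conn=9 S1=13 S2=-2 S3=33 S4=14 blocked=[2]
Op 12: conn=2 S1=13 S2=-2 S3=33 S4=7 blocked=[2]

Answer: S2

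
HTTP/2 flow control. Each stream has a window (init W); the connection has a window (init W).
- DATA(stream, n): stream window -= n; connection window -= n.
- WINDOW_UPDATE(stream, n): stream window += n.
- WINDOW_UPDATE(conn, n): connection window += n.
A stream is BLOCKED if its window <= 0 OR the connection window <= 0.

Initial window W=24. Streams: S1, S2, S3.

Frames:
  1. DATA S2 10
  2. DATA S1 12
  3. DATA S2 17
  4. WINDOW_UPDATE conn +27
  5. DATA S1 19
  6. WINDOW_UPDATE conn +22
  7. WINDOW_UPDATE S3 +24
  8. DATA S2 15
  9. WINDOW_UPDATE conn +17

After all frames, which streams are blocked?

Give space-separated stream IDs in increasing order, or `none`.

Op 1: conn=14 S1=24 S2=14 S3=24 blocked=[]
Op 2: conn=2 S1=12 S2=14 S3=24 blocked=[]
Op 3: conn=-15 S1=12 S2=-3 S3=24 blocked=[1, 2, 3]
Op 4: conn=12 S1=12 S2=-3 S3=24 blocked=[2]
Op 5: conn=-7 S1=-7 S2=-3 S3=24 blocked=[1, 2, 3]
Op 6: conn=15 S1=-7 S2=-3 S3=24 blocked=[1, 2]
Op 7: conn=15 S1=-7 S2=-3 S3=48 blocked=[1, 2]
Op 8: conn=0 S1=-7 S2=-18 S3=48 blocked=[1, 2, 3]
Op 9: conn=17 S1=-7 S2=-18 S3=48 blocked=[1, 2]

Answer: S1 S2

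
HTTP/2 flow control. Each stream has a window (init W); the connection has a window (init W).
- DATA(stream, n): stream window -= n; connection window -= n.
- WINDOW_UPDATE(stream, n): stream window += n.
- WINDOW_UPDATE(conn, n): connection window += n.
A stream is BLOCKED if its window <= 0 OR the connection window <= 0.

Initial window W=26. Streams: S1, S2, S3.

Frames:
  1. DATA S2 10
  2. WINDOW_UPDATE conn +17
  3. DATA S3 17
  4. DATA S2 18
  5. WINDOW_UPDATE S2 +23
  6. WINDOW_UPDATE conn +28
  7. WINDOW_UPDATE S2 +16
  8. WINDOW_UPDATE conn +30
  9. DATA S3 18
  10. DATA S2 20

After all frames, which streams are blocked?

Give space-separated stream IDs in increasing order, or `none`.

Answer: S3

Derivation:
Op 1: conn=16 S1=26 S2=16 S3=26 blocked=[]
Op 2: conn=33 S1=26 S2=16 S3=26 blocked=[]
Op 3: conn=16 S1=26 S2=16 S3=9 blocked=[]
Op 4: conn=-2 S1=26 S2=-2 S3=9 blocked=[1, 2, 3]
Op 5: conn=-2 S1=26 S2=21 S3=9 blocked=[1, 2, 3]
Op 6: conn=26 S1=26 S2=21 S3=9 blocked=[]
Op 7: conn=26 S1=26 S2=37 S3=9 blocked=[]
Op 8: conn=56 S1=26 S2=37 S3=9 blocked=[]
Op 9: conn=38 S1=26 S2=37 S3=-9 blocked=[3]
Op 10: conn=18 S1=26 S2=17 S3=-9 blocked=[3]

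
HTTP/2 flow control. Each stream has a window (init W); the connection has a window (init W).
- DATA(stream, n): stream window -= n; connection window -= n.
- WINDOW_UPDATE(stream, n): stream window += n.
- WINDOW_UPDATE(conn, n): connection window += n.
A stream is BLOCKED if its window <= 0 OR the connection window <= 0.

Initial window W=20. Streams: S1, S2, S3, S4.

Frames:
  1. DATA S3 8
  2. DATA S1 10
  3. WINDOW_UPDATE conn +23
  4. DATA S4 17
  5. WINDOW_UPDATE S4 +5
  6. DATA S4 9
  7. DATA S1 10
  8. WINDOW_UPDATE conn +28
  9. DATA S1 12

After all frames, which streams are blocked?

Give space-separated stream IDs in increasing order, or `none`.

Op 1: conn=12 S1=20 S2=20 S3=12 S4=20 blocked=[]
Op 2: conn=2 S1=10 S2=20 S3=12 S4=20 blocked=[]
Op 3: conn=25 S1=10 S2=20 S3=12 S4=20 blocked=[]
Op 4: conn=8 S1=10 S2=20 S3=12 S4=3 blocked=[]
Op 5: conn=8 S1=10 S2=20 S3=12 S4=8 blocked=[]
Op 6: conn=-1 S1=10 S2=20 S3=12 S4=-1 blocked=[1, 2, 3, 4]
Op 7: conn=-11 S1=0 S2=20 S3=12 S4=-1 blocked=[1, 2, 3, 4]
Op 8: conn=17 S1=0 S2=20 S3=12 S4=-1 blocked=[1, 4]
Op 9: conn=5 S1=-12 S2=20 S3=12 S4=-1 blocked=[1, 4]

Answer: S1 S4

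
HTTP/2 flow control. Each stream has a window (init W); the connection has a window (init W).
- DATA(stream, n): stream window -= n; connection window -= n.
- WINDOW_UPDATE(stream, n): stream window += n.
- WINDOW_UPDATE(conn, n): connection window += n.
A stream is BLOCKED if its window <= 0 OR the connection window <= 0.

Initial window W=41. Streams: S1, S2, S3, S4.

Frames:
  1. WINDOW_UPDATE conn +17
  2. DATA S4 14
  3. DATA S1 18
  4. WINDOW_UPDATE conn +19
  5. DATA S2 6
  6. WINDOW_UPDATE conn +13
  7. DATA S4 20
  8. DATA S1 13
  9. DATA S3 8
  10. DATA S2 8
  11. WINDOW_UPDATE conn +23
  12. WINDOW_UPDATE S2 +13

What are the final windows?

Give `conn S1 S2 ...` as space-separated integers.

Op 1: conn=58 S1=41 S2=41 S3=41 S4=41 blocked=[]
Op 2: conn=44 S1=41 S2=41 S3=41 S4=27 blocked=[]
Op 3: conn=26 S1=23 S2=41 S3=41 S4=27 blocked=[]
Op 4: conn=45 S1=23 S2=41 S3=41 S4=27 blocked=[]
Op 5: conn=39 S1=23 S2=35 S3=41 S4=27 blocked=[]
Op 6: conn=52 S1=23 S2=35 S3=41 S4=27 blocked=[]
Op 7: conn=32 S1=23 S2=35 S3=41 S4=7 blocked=[]
Op 8: conn=19 S1=10 S2=35 S3=41 S4=7 blocked=[]
Op 9: conn=11 S1=10 S2=35 S3=33 S4=7 blocked=[]
Op 10: conn=3 S1=10 S2=27 S3=33 S4=7 blocked=[]
Op 11: conn=26 S1=10 S2=27 S3=33 S4=7 blocked=[]
Op 12: conn=26 S1=10 S2=40 S3=33 S4=7 blocked=[]

Answer: 26 10 40 33 7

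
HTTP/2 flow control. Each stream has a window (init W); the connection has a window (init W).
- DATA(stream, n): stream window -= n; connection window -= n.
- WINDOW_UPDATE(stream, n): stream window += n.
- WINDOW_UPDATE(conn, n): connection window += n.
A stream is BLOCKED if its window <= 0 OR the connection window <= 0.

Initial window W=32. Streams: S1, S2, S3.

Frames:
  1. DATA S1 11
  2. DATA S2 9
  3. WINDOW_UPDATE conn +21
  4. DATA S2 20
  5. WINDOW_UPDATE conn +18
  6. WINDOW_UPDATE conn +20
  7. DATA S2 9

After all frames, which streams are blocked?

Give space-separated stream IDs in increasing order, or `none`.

Answer: S2

Derivation:
Op 1: conn=21 S1=21 S2=32 S3=32 blocked=[]
Op 2: conn=12 S1=21 S2=23 S3=32 blocked=[]
Op 3: conn=33 S1=21 S2=23 S3=32 blocked=[]
Op 4: conn=13 S1=21 S2=3 S3=32 blocked=[]
Op 5: conn=31 S1=21 S2=3 S3=32 blocked=[]
Op 6: conn=51 S1=21 S2=3 S3=32 blocked=[]
Op 7: conn=42 S1=21 S2=-6 S3=32 blocked=[2]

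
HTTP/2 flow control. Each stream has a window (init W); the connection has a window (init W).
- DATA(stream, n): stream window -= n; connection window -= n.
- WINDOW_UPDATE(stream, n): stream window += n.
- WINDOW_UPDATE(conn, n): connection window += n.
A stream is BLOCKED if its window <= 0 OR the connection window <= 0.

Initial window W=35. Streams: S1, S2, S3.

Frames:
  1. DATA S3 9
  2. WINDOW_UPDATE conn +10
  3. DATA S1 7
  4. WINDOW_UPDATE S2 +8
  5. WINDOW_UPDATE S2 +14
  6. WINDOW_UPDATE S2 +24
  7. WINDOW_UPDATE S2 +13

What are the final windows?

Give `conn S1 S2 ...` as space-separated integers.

Answer: 29 28 94 26

Derivation:
Op 1: conn=26 S1=35 S2=35 S3=26 blocked=[]
Op 2: conn=36 S1=35 S2=35 S3=26 blocked=[]
Op 3: conn=29 S1=28 S2=35 S3=26 blocked=[]
Op 4: conn=29 S1=28 S2=43 S3=26 blocked=[]
Op 5: conn=29 S1=28 S2=57 S3=26 blocked=[]
Op 6: conn=29 S1=28 S2=81 S3=26 blocked=[]
Op 7: conn=29 S1=28 S2=94 S3=26 blocked=[]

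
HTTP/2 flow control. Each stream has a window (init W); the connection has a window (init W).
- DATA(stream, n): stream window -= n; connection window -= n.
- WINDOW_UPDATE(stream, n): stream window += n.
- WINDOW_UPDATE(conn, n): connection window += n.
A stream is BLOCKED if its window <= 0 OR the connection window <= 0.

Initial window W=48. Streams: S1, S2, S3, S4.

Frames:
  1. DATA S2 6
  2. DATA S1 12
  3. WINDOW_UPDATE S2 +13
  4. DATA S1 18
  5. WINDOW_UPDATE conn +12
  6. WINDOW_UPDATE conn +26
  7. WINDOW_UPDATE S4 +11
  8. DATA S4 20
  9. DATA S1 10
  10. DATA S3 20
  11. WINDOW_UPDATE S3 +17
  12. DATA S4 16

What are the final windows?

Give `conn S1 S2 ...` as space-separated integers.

Answer: -16 8 55 45 23

Derivation:
Op 1: conn=42 S1=48 S2=42 S3=48 S4=48 blocked=[]
Op 2: conn=30 S1=36 S2=42 S3=48 S4=48 blocked=[]
Op 3: conn=30 S1=36 S2=55 S3=48 S4=48 blocked=[]
Op 4: conn=12 S1=18 S2=55 S3=48 S4=48 blocked=[]
Op 5: conn=24 S1=18 S2=55 S3=48 S4=48 blocked=[]
Op 6: conn=50 S1=18 S2=55 S3=48 S4=48 blocked=[]
Op 7: conn=50 S1=18 S2=55 S3=48 S4=59 blocked=[]
Op 8: conn=30 S1=18 S2=55 S3=48 S4=39 blocked=[]
Op 9: conn=20 S1=8 S2=55 S3=48 S4=39 blocked=[]
Op 10: conn=0 S1=8 S2=55 S3=28 S4=39 blocked=[1, 2, 3, 4]
Op 11: conn=0 S1=8 S2=55 S3=45 S4=39 blocked=[1, 2, 3, 4]
Op 12: conn=-16 S1=8 S2=55 S3=45 S4=23 blocked=[1, 2, 3, 4]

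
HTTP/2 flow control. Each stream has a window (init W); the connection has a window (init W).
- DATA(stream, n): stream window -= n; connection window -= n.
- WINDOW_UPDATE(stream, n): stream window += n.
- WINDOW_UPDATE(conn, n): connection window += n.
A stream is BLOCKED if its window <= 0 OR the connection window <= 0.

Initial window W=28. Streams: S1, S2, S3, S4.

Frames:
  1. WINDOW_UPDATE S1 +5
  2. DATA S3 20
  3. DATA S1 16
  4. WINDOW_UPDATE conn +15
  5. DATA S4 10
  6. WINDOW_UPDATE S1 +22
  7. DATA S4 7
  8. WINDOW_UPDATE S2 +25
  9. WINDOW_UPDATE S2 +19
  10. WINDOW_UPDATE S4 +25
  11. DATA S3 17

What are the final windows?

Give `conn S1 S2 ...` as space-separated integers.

Answer: -27 39 72 -9 36

Derivation:
Op 1: conn=28 S1=33 S2=28 S3=28 S4=28 blocked=[]
Op 2: conn=8 S1=33 S2=28 S3=8 S4=28 blocked=[]
Op 3: conn=-8 S1=17 S2=28 S3=8 S4=28 blocked=[1, 2, 3, 4]
Op 4: conn=7 S1=17 S2=28 S3=8 S4=28 blocked=[]
Op 5: conn=-3 S1=17 S2=28 S3=8 S4=18 blocked=[1, 2, 3, 4]
Op 6: conn=-3 S1=39 S2=28 S3=8 S4=18 blocked=[1, 2, 3, 4]
Op 7: conn=-10 S1=39 S2=28 S3=8 S4=11 blocked=[1, 2, 3, 4]
Op 8: conn=-10 S1=39 S2=53 S3=8 S4=11 blocked=[1, 2, 3, 4]
Op 9: conn=-10 S1=39 S2=72 S3=8 S4=11 blocked=[1, 2, 3, 4]
Op 10: conn=-10 S1=39 S2=72 S3=8 S4=36 blocked=[1, 2, 3, 4]
Op 11: conn=-27 S1=39 S2=72 S3=-9 S4=36 blocked=[1, 2, 3, 4]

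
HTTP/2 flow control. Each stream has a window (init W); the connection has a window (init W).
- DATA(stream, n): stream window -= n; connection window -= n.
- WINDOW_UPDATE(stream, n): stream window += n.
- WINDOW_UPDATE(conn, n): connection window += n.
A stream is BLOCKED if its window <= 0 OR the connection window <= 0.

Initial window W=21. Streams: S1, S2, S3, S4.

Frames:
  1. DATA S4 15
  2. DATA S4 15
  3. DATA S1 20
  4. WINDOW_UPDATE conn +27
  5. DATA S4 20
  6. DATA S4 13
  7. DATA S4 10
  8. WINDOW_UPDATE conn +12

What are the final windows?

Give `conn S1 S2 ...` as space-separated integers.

Answer: -33 1 21 21 -52

Derivation:
Op 1: conn=6 S1=21 S2=21 S3=21 S4=6 blocked=[]
Op 2: conn=-9 S1=21 S2=21 S3=21 S4=-9 blocked=[1, 2, 3, 4]
Op 3: conn=-29 S1=1 S2=21 S3=21 S4=-9 blocked=[1, 2, 3, 4]
Op 4: conn=-2 S1=1 S2=21 S3=21 S4=-9 blocked=[1, 2, 3, 4]
Op 5: conn=-22 S1=1 S2=21 S3=21 S4=-29 blocked=[1, 2, 3, 4]
Op 6: conn=-35 S1=1 S2=21 S3=21 S4=-42 blocked=[1, 2, 3, 4]
Op 7: conn=-45 S1=1 S2=21 S3=21 S4=-52 blocked=[1, 2, 3, 4]
Op 8: conn=-33 S1=1 S2=21 S3=21 S4=-52 blocked=[1, 2, 3, 4]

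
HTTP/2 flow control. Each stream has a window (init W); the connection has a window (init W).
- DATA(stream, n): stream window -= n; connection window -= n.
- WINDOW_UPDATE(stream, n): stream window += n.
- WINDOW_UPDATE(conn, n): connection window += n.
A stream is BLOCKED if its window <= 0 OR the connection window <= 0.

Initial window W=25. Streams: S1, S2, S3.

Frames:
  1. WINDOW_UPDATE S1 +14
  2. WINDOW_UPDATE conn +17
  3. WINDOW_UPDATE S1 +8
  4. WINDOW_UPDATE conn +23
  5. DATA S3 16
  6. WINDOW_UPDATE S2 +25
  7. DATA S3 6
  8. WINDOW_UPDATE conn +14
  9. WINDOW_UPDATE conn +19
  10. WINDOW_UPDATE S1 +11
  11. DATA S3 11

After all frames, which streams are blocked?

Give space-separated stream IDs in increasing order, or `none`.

Answer: S3

Derivation:
Op 1: conn=25 S1=39 S2=25 S3=25 blocked=[]
Op 2: conn=42 S1=39 S2=25 S3=25 blocked=[]
Op 3: conn=42 S1=47 S2=25 S3=25 blocked=[]
Op 4: conn=65 S1=47 S2=25 S3=25 blocked=[]
Op 5: conn=49 S1=47 S2=25 S3=9 blocked=[]
Op 6: conn=49 S1=47 S2=50 S3=9 blocked=[]
Op 7: conn=43 S1=47 S2=50 S3=3 blocked=[]
Op 8: conn=57 S1=47 S2=50 S3=3 blocked=[]
Op 9: conn=76 S1=47 S2=50 S3=3 blocked=[]
Op 10: conn=76 S1=58 S2=50 S3=3 blocked=[]
Op 11: conn=65 S1=58 S2=50 S3=-8 blocked=[3]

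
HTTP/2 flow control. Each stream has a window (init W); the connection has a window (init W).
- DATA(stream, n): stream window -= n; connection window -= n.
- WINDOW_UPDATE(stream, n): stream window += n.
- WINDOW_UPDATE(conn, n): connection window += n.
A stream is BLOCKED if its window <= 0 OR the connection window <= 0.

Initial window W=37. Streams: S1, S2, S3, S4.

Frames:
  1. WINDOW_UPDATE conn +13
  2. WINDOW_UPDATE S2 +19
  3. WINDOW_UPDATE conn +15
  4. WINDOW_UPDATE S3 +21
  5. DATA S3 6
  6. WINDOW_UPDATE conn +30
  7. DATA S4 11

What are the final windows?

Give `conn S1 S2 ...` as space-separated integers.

Answer: 78 37 56 52 26

Derivation:
Op 1: conn=50 S1=37 S2=37 S3=37 S4=37 blocked=[]
Op 2: conn=50 S1=37 S2=56 S3=37 S4=37 blocked=[]
Op 3: conn=65 S1=37 S2=56 S3=37 S4=37 blocked=[]
Op 4: conn=65 S1=37 S2=56 S3=58 S4=37 blocked=[]
Op 5: conn=59 S1=37 S2=56 S3=52 S4=37 blocked=[]
Op 6: conn=89 S1=37 S2=56 S3=52 S4=37 blocked=[]
Op 7: conn=78 S1=37 S2=56 S3=52 S4=26 blocked=[]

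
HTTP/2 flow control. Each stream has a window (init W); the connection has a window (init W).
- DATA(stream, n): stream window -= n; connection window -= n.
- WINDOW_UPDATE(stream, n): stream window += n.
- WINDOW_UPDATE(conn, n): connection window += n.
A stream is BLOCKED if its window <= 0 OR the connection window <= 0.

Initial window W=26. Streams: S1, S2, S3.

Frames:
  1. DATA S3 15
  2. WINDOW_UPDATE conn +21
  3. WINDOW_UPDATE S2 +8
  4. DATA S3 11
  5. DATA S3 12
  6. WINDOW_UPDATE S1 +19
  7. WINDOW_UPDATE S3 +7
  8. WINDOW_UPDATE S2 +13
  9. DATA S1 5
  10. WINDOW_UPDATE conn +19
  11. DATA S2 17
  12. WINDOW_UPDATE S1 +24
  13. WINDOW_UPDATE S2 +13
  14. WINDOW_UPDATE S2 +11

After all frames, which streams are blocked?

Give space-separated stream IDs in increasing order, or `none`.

Answer: S3

Derivation:
Op 1: conn=11 S1=26 S2=26 S3=11 blocked=[]
Op 2: conn=32 S1=26 S2=26 S3=11 blocked=[]
Op 3: conn=32 S1=26 S2=34 S3=11 blocked=[]
Op 4: conn=21 S1=26 S2=34 S3=0 blocked=[3]
Op 5: conn=9 S1=26 S2=34 S3=-12 blocked=[3]
Op 6: conn=9 S1=45 S2=34 S3=-12 blocked=[3]
Op 7: conn=9 S1=45 S2=34 S3=-5 blocked=[3]
Op 8: conn=9 S1=45 S2=47 S3=-5 blocked=[3]
Op 9: conn=4 S1=40 S2=47 S3=-5 blocked=[3]
Op 10: conn=23 S1=40 S2=47 S3=-5 blocked=[3]
Op 11: conn=6 S1=40 S2=30 S3=-5 blocked=[3]
Op 12: conn=6 S1=64 S2=30 S3=-5 blocked=[3]
Op 13: conn=6 S1=64 S2=43 S3=-5 blocked=[3]
Op 14: conn=6 S1=64 S2=54 S3=-5 blocked=[3]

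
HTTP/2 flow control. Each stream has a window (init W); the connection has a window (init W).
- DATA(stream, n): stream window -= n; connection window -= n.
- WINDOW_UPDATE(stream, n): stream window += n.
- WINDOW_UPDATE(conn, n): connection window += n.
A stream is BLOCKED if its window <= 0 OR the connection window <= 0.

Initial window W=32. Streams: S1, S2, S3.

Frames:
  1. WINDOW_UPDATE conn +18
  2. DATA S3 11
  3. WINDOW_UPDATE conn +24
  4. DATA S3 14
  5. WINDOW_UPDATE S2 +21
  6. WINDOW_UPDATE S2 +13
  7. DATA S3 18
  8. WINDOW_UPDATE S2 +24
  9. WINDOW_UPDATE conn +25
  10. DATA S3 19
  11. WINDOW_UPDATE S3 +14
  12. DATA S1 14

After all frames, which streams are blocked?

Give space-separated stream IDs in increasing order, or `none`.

Op 1: conn=50 S1=32 S2=32 S3=32 blocked=[]
Op 2: conn=39 S1=32 S2=32 S3=21 blocked=[]
Op 3: conn=63 S1=32 S2=32 S3=21 blocked=[]
Op 4: conn=49 S1=32 S2=32 S3=7 blocked=[]
Op 5: conn=49 S1=32 S2=53 S3=7 blocked=[]
Op 6: conn=49 S1=32 S2=66 S3=7 blocked=[]
Op 7: conn=31 S1=32 S2=66 S3=-11 blocked=[3]
Op 8: conn=31 S1=32 S2=90 S3=-11 blocked=[3]
Op 9: conn=56 S1=32 S2=90 S3=-11 blocked=[3]
Op 10: conn=37 S1=32 S2=90 S3=-30 blocked=[3]
Op 11: conn=37 S1=32 S2=90 S3=-16 blocked=[3]
Op 12: conn=23 S1=18 S2=90 S3=-16 blocked=[3]

Answer: S3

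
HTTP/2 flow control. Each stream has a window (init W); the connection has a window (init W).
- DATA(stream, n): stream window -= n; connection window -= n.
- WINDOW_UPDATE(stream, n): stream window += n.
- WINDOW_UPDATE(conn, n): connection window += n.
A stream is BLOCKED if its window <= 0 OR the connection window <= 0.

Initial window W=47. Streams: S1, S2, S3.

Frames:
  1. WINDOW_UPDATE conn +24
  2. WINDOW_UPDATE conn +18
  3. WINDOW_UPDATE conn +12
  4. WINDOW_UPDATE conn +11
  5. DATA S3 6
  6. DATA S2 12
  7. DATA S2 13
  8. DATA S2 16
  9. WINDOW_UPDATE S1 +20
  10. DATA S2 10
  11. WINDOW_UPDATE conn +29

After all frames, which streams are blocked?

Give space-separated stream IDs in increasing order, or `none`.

Answer: S2

Derivation:
Op 1: conn=71 S1=47 S2=47 S3=47 blocked=[]
Op 2: conn=89 S1=47 S2=47 S3=47 blocked=[]
Op 3: conn=101 S1=47 S2=47 S3=47 blocked=[]
Op 4: conn=112 S1=47 S2=47 S3=47 blocked=[]
Op 5: conn=106 S1=47 S2=47 S3=41 blocked=[]
Op 6: conn=94 S1=47 S2=35 S3=41 blocked=[]
Op 7: conn=81 S1=47 S2=22 S3=41 blocked=[]
Op 8: conn=65 S1=47 S2=6 S3=41 blocked=[]
Op 9: conn=65 S1=67 S2=6 S3=41 blocked=[]
Op 10: conn=55 S1=67 S2=-4 S3=41 blocked=[2]
Op 11: conn=84 S1=67 S2=-4 S3=41 blocked=[2]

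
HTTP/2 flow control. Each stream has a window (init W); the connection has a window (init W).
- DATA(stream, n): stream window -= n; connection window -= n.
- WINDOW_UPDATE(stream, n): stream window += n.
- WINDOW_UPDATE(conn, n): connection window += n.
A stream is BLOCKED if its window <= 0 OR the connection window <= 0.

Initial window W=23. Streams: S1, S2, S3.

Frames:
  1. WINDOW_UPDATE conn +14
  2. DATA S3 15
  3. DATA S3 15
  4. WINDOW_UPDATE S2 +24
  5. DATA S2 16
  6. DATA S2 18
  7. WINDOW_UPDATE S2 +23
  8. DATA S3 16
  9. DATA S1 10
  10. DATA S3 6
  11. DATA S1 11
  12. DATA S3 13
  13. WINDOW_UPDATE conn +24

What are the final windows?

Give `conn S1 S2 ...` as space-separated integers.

Answer: -59 2 36 -42

Derivation:
Op 1: conn=37 S1=23 S2=23 S3=23 blocked=[]
Op 2: conn=22 S1=23 S2=23 S3=8 blocked=[]
Op 3: conn=7 S1=23 S2=23 S3=-7 blocked=[3]
Op 4: conn=7 S1=23 S2=47 S3=-7 blocked=[3]
Op 5: conn=-9 S1=23 S2=31 S3=-7 blocked=[1, 2, 3]
Op 6: conn=-27 S1=23 S2=13 S3=-7 blocked=[1, 2, 3]
Op 7: conn=-27 S1=23 S2=36 S3=-7 blocked=[1, 2, 3]
Op 8: conn=-43 S1=23 S2=36 S3=-23 blocked=[1, 2, 3]
Op 9: conn=-53 S1=13 S2=36 S3=-23 blocked=[1, 2, 3]
Op 10: conn=-59 S1=13 S2=36 S3=-29 blocked=[1, 2, 3]
Op 11: conn=-70 S1=2 S2=36 S3=-29 blocked=[1, 2, 3]
Op 12: conn=-83 S1=2 S2=36 S3=-42 blocked=[1, 2, 3]
Op 13: conn=-59 S1=2 S2=36 S3=-42 blocked=[1, 2, 3]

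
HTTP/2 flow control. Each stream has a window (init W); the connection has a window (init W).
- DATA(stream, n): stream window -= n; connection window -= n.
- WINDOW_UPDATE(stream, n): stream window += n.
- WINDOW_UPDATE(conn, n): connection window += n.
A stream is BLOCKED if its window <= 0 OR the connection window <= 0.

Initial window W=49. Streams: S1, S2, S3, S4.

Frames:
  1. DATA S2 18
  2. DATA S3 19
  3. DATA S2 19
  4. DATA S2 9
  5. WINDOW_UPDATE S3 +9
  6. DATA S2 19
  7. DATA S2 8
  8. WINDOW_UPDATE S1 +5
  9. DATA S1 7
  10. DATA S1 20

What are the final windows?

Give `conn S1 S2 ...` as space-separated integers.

Answer: -70 27 -24 39 49

Derivation:
Op 1: conn=31 S1=49 S2=31 S3=49 S4=49 blocked=[]
Op 2: conn=12 S1=49 S2=31 S3=30 S4=49 blocked=[]
Op 3: conn=-7 S1=49 S2=12 S3=30 S4=49 blocked=[1, 2, 3, 4]
Op 4: conn=-16 S1=49 S2=3 S3=30 S4=49 blocked=[1, 2, 3, 4]
Op 5: conn=-16 S1=49 S2=3 S3=39 S4=49 blocked=[1, 2, 3, 4]
Op 6: conn=-35 S1=49 S2=-16 S3=39 S4=49 blocked=[1, 2, 3, 4]
Op 7: conn=-43 S1=49 S2=-24 S3=39 S4=49 blocked=[1, 2, 3, 4]
Op 8: conn=-43 S1=54 S2=-24 S3=39 S4=49 blocked=[1, 2, 3, 4]
Op 9: conn=-50 S1=47 S2=-24 S3=39 S4=49 blocked=[1, 2, 3, 4]
Op 10: conn=-70 S1=27 S2=-24 S3=39 S4=49 blocked=[1, 2, 3, 4]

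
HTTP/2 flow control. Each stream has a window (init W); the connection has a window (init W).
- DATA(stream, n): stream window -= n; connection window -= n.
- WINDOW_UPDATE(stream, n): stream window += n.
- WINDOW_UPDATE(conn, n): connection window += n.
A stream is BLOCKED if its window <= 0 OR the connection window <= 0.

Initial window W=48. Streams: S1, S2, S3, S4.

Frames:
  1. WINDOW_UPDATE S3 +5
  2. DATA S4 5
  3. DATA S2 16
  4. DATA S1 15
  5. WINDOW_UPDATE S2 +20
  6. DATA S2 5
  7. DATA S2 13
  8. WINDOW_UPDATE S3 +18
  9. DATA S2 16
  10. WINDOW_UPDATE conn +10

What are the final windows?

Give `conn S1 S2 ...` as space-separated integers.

Op 1: conn=48 S1=48 S2=48 S3=53 S4=48 blocked=[]
Op 2: conn=43 S1=48 S2=48 S3=53 S4=43 blocked=[]
Op 3: conn=27 S1=48 S2=32 S3=53 S4=43 blocked=[]
Op 4: conn=12 S1=33 S2=32 S3=53 S4=43 blocked=[]
Op 5: conn=12 S1=33 S2=52 S3=53 S4=43 blocked=[]
Op 6: conn=7 S1=33 S2=47 S3=53 S4=43 blocked=[]
Op 7: conn=-6 S1=33 S2=34 S3=53 S4=43 blocked=[1, 2, 3, 4]
Op 8: conn=-6 S1=33 S2=34 S3=71 S4=43 blocked=[1, 2, 3, 4]
Op 9: conn=-22 S1=33 S2=18 S3=71 S4=43 blocked=[1, 2, 3, 4]
Op 10: conn=-12 S1=33 S2=18 S3=71 S4=43 blocked=[1, 2, 3, 4]

Answer: -12 33 18 71 43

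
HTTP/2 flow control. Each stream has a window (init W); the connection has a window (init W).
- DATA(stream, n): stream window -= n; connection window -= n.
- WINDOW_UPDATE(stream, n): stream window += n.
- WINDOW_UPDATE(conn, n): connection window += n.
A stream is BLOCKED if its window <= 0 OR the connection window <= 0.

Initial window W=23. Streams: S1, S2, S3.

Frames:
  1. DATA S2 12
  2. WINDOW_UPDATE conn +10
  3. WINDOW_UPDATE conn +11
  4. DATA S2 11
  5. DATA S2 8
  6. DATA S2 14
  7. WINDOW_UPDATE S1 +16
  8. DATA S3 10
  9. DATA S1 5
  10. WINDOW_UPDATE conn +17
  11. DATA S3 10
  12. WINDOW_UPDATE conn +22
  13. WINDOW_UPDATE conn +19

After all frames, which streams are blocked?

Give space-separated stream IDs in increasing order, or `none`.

Answer: S2

Derivation:
Op 1: conn=11 S1=23 S2=11 S3=23 blocked=[]
Op 2: conn=21 S1=23 S2=11 S3=23 blocked=[]
Op 3: conn=32 S1=23 S2=11 S3=23 blocked=[]
Op 4: conn=21 S1=23 S2=0 S3=23 blocked=[2]
Op 5: conn=13 S1=23 S2=-8 S3=23 blocked=[2]
Op 6: conn=-1 S1=23 S2=-22 S3=23 blocked=[1, 2, 3]
Op 7: conn=-1 S1=39 S2=-22 S3=23 blocked=[1, 2, 3]
Op 8: conn=-11 S1=39 S2=-22 S3=13 blocked=[1, 2, 3]
Op 9: conn=-16 S1=34 S2=-22 S3=13 blocked=[1, 2, 3]
Op 10: conn=1 S1=34 S2=-22 S3=13 blocked=[2]
Op 11: conn=-9 S1=34 S2=-22 S3=3 blocked=[1, 2, 3]
Op 12: conn=13 S1=34 S2=-22 S3=3 blocked=[2]
Op 13: conn=32 S1=34 S2=-22 S3=3 blocked=[2]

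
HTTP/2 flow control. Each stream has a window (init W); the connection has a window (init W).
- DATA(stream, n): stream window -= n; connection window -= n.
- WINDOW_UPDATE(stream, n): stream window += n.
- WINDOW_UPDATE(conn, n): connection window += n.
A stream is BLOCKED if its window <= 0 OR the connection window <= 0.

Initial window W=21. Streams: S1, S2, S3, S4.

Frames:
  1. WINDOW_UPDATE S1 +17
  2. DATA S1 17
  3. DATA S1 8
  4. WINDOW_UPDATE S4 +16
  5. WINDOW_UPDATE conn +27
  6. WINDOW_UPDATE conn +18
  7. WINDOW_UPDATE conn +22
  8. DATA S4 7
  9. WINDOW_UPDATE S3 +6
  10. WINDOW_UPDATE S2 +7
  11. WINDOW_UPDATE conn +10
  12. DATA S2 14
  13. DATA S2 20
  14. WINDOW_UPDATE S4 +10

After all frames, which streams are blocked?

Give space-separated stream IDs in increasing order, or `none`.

Answer: S2

Derivation:
Op 1: conn=21 S1=38 S2=21 S3=21 S4=21 blocked=[]
Op 2: conn=4 S1=21 S2=21 S3=21 S4=21 blocked=[]
Op 3: conn=-4 S1=13 S2=21 S3=21 S4=21 blocked=[1, 2, 3, 4]
Op 4: conn=-4 S1=13 S2=21 S3=21 S4=37 blocked=[1, 2, 3, 4]
Op 5: conn=23 S1=13 S2=21 S3=21 S4=37 blocked=[]
Op 6: conn=41 S1=13 S2=21 S3=21 S4=37 blocked=[]
Op 7: conn=63 S1=13 S2=21 S3=21 S4=37 blocked=[]
Op 8: conn=56 S1=13 S2=21 S3=21 S4=30 blocked=[]
Op 9: conn=56 S1=13 S2=21 S3=27 S4=30 blocked=[]
Op 10: conn=56 S1=13 S2=28 S3=27 S4=30 blocked=[]
Op 11: conn=66 S1=13 S2=28 S3=27 S4=30 blocked=[]
Op 12: conn=52 S1=13 S2=14 S3=27 S4=30 blocked=[]
Op 13: conn=32 S1=13 S2=-6 S3=27 S4=30 blocked=[2]
Op 14: conn=32 S1=13 S2=-6 S3=27 S4=40 blocked=[2]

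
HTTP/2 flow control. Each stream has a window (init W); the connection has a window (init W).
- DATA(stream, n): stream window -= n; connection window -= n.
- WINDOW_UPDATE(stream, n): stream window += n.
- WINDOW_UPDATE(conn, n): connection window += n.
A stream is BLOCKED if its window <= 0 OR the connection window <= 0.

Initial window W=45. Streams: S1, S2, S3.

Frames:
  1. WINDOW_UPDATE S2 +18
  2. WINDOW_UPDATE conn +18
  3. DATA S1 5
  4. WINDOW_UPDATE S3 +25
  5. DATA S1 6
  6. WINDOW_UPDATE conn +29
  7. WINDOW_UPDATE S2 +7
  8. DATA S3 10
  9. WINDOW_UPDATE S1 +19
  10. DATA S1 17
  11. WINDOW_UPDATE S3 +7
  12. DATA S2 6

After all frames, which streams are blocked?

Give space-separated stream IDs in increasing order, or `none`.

Op 1: conn=45 S1=45 S2=63 S3=45 blocked=[]
Op 2: conn=63 S1=45 S2=63 S3=45 blocked=[]
Op 3: conn=58 S1=40 S2=63 S3=45 blocked=[]
Op 4: conn=58 S1=40 S2=63 S3=70 blocked=[]
Op 5: conn=52 S1=34 S2=63 S3=70 blocked=[]
Op 6: conn=81 S1=34 S2=63 S3=70 blocked=[]
Op 7: conn=81 S1=34 S2=70 S3=70 blocked=[]
Op 8: conn=71 S1=34 S2=70 S3=60 blocked=[]
Op 9: conn=71 S1=53 S2=70 S3=60 blocked=[]
Op 10: conn=54 S1=36 S2=70 S3=60 blocked=[]
Op 11: conn=54 S1=36 S2=70 S3=67 blocked=[]
Op 12: conn=48 S1=36 S2=64 S3=67 blocked=[]

Answer: none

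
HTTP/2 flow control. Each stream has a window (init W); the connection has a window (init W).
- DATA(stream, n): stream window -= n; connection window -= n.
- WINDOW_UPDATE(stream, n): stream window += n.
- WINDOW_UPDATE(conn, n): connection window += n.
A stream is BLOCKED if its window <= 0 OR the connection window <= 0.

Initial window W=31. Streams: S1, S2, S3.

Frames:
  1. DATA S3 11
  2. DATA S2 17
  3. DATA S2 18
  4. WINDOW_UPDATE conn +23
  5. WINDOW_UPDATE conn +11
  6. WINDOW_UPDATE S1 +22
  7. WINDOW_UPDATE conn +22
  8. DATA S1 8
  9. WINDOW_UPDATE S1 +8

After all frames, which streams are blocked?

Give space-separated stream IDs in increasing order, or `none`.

Op 1: conn=20 S1=31 S2=31 S3=20 blocked=[]
Op 2: conn=3 S1=31 S2=14 S3=20 blocked=[]
Op 3: conn=-15 S1=31 S2=-4 S3=20 blocked=[1, 2, 3]
Op 4: conn=8 S1=31 S2=-4 S3=20 blocked=[2]
Op 5: conn=19 S1=31 S2=-4 S3=20 blocked=[2]
Op 6: conn=19 S1=53 S2=-4 S3=20 blocked=[2]
Op 7: conn=41 S1=53 S2=-4 S3=20 blocked=[2]
Op 8: conn=33 S1=45 S2=-4 S3=20 blocked=[2]
Op 9: conn=33 S1=53 S2=-4 S3=20 blocked=[2]

Answer: S2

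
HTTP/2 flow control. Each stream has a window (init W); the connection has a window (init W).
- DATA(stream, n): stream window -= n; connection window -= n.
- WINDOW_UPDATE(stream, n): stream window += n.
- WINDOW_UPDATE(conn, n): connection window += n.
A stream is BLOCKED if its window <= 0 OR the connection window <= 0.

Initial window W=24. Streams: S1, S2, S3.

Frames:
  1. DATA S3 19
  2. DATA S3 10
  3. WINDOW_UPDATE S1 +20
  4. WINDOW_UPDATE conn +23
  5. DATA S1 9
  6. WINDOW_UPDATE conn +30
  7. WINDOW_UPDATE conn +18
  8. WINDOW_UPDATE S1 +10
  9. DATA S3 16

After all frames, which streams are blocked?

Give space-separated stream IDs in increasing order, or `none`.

Answer: S3

Derivation:
Op 1: conn=5 S1=24 S2=24 S3=5 blocked=[]
Op 2: conn=-5 S1=24 S2=24 S3=-5 blocked=[1, 2, 3]
Op 3: conn=-5 S1=44 S2=24 S3=-5 blocked=[1, 2, 3]
Op 4: conn=18 S1=44 S2=24 S3=-5 blocked=[3]
Op 5: conn=9 S1=35 S2=24 S3=-5 blocked=[3]
Op 6: conn=39 S1=35 S2=24 S3=-5 blocked=[3]
Op 7: conn=57 S1=35 S2=24 S3=-5 blocked=[3]
Op 8: conn=57 S1=45 S2=24 S3=-5 blocked=[3]
Op 9: conn=41 S1=45 S2=24 S3=-21 blocked=[3]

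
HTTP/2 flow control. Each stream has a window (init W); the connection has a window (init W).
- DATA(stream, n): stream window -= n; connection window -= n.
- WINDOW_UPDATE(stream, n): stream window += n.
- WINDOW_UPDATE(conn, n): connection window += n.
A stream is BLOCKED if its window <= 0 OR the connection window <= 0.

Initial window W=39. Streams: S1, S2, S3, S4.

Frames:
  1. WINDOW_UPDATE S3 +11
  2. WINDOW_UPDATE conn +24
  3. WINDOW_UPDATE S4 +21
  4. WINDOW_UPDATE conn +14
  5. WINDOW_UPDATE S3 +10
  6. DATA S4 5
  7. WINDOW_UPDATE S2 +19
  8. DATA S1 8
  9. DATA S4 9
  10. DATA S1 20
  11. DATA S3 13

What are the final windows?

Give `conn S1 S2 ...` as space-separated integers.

Answer: 22 11 58 47 46

Derivation:
Op 1: conn=39 S1=39 S2=39 S3=50 S4=39 blocked=[]
Op 2: conn=63 S1=39 S2=39 S3=50 S4=39 blocked=[]
Op 3: conn=63 S1=39 S2=39 S3=50 S4=60 blocked=[]
Op 4: conn=77 S1=39 S2=39 S3=50 S4=60 blocked=[]
Op 5: conn=77 S1=39 S2=39 S3=60 S4=60 blocked=[]
Op 6: conn=72 S1=39 S2=39 S3=60 S4=55 blocked=[]
Op 7: conn=72 S1=39 S2=58 S3=60 S4=55 blocked=[]
Op 8: conn=64 S1=31 S2=58 S3=60 S4=55 blocked=[]
Op 9: conn=55 S1=31 S2=58 S3=60 S4=46 blocked=[]
Op 10: conn=35 S1=11 S2=58 S3=60 S4=46 blocked=[]
Op 11: conn=22 S1=11 S2=58 S3=47 S4=46 blocked=[]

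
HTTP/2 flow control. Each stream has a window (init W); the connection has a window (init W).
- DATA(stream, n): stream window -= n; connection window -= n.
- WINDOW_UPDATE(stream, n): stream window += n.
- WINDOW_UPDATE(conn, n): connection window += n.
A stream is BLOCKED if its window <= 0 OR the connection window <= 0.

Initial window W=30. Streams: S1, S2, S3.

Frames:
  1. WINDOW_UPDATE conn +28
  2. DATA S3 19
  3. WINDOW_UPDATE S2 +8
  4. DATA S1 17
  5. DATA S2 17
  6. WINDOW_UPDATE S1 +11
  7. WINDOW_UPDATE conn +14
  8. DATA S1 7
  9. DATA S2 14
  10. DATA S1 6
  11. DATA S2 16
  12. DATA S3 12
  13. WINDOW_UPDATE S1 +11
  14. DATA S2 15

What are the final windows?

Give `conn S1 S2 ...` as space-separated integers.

Op 1: conn=58 S1=30 S2=30 S3=30 blocked=[]
Op 2: conn=39 S1=30 S2=30 S3=11 blocked=[]
Op 3: conn=39 S1=30 S2=38 S3=11 blocked=[]
Op 4: conn=22 S1=13 S2=38 S3=11 blocked=[]
Op 5: conn=5 S1=13 S2=21 S3=11 blocked=[]
Op 6: conn=5 S1=24 S2=21 S3=11 blocked=[]
Op 7: conn=19 S1=24 S2=21 S3=11 blocked=[]
Op 8: conn=12 S1=17 S2=21 S3=11 blocked=[]
Op 9: conn=-2 S1=17 S2=7 S3=11 blocked=[1, 2, 3]
Op 10: conn=-8 S1=11 S2=7 S3=11 blocked=[1, 2, 3]
Op 11: conn=-24 S1=11 S2=-9 S3=11 blocked=[1, 2, 3]
Op 12: conn=-36 S1=11 S2=-9 S3=-1 blocked=[1, 2, 3]
Op 13: conn=-36 S1=22 S2=-9 S3=-1 blocked=[1, 2, 3]
Op 14: conn=-51 S1=22 S2=-24 S3=-1 blocked=[1, 2, 3]

Answer: -51 22 -24 -1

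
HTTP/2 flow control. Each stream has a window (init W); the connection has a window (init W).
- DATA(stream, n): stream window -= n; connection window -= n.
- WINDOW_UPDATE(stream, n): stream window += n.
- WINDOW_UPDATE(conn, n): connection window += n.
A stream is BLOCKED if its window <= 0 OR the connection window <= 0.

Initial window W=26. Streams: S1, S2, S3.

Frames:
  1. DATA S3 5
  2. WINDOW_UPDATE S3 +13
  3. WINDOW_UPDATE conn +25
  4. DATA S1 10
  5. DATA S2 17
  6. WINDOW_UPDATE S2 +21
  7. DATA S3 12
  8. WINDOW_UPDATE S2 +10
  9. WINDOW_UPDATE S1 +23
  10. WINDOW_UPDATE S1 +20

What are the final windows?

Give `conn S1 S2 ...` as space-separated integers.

Answer: 7 59 40 22

Derivation:
Op 1: conn=21 S1=26 S2=26 S3=21 blocked=[]
Op 2: conn=21 S1=26 S2=26 S3=34 blocked=[]
Op 3: conn=46 S1=26 S2=26 S3=34 blocked=[]
Op 4: conn=36 S1=16 S2=26 S3=34 blocked=[]
Op 5: conn=19 S1=16 S2=9 S3=34 blocked=[]
Op 6: conn=19 S1=16 S2=30 S3=34 blocked=[]
Op 7: conn=7 S1=16 S2=30 S3=22 blocked=[]
Op 8: conn=7 S1=16 S2=40 S3=22 blocked=[]
Op 9: conn=7 S1=39 S2=40 S3=22 blocked=[]
Op 10: conn=7 S1=59 S2=40 S3=22 blocked=[]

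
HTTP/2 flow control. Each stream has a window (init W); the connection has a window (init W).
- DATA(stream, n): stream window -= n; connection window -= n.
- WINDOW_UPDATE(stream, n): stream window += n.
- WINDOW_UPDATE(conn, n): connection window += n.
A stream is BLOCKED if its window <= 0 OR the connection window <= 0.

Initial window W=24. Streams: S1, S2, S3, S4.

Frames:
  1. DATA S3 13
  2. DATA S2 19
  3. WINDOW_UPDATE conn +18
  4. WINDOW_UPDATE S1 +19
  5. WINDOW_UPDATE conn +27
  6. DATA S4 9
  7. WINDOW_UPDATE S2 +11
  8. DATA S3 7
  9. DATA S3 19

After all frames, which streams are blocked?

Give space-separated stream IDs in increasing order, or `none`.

Op 1: conn=11 S1=24 S2=24 S3=11 S4=24 blocked=[]
Op 2: conn=-8 S1=24 S2=5 S3=11 S4=24 blocked=[1, 2, 3, 4]
Op 3: conn=10 S1=24 S2=5 S3=11 S4=24 blocked=[]
Op 4: conn=10 S1=43 S2=5 S3=11 S4=24 blocked=[]
Op 5: conn=37 S1=43 S2=5 S3=11 S4=24 blocked=[]
Op 6: conn=28 S1=43 S2=5 S3=11 S4=15 blocked=[]
Op 7: conn=28 S1=43 S2=16 S3=11 S4=15 blocked=[]
Op 8: conn=21 S1=43 S2=16 S3=4 S4=15 blocked=[]
Op 9: conn=2 S1=43 S2=16 S3=-15 S4=15 blocked=[3]

Answer: S3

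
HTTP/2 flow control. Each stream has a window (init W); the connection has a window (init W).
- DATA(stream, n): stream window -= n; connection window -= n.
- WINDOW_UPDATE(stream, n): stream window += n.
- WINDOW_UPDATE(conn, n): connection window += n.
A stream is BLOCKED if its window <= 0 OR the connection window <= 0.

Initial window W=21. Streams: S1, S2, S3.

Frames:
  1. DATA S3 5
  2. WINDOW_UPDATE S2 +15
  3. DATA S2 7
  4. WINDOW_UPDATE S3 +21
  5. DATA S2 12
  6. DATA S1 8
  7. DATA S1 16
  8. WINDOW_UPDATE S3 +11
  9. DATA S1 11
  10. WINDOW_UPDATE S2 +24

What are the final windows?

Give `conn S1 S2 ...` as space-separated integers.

Op 1: conn=16 S1=21 S2=21 S3=16 blocked=[]
Op 2: conn=16 S1=21 S2=36 S3=16 blocked=[]
Op 3: conn=9 S1=21 S2=29 S3=16 blocked=[]
Op 4: conn=9 S1=21 S2=29 S3=37 blocked=[]
Op 5: conn=-3 S1=21 S2=17 S3=37 blocked=[1, 2, 3]
Op 6: conn=-11 S1=13 S2=17 S3=37 blocked=[1, 2, 3]
Op 7: conn=-27 S1=-3 S2=17 S3=37 blocked=[1, 2, 3]
Op 8: conn=-27 S1=-3 S2=17 S3=48 blocked=[1, 2, 3]
Op 9: conn=-38 S1=-14 S2=17 S3=48 blocked=[1, 2, 3]
Op 10: conn=-38 S1=-14 S2=41 S3=48 blocked=[1, 2, 3]

Answer: -38 -14 41 48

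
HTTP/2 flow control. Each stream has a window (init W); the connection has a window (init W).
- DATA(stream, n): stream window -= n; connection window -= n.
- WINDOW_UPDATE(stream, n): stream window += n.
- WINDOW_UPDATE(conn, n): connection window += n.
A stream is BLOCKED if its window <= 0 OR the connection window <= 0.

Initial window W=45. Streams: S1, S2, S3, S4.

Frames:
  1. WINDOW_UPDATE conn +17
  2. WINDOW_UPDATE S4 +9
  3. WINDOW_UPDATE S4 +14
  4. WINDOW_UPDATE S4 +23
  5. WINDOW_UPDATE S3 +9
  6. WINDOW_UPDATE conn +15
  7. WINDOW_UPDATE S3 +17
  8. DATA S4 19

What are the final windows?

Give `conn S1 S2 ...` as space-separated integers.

Op 1: conn=62 S1=45 S2=45 S3=45 S4=45 blocked=[]
Op 2: conn=62 S1=45 S2=45 S3=45 S4=54 blocked=[]
Op 3: conn=62 S1=45 S2=45 S3=45 S4=68 blocked=[]
Op 4: conn=62 S1=45 S2=45 S3=45 S4=91 blocked=[]
Op 5: conn=62 S1=45 S2=45 S3=54 S4=91 blocked=[]
Op 6: conn=77 S1=45 S2=45 S3=54 S4=91 blocked=[]
Op 7: conn=77 S1=45 S2=45 S3=71 S4=91 blocked=[]
Op 8: conn=58 S1=45 S2=45 S3=71 S4=72 blocked=[]

Answer: 58 45 45 71 72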